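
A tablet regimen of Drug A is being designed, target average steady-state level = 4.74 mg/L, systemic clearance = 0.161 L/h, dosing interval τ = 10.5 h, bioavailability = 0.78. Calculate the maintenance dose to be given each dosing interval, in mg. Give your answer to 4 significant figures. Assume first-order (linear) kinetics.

At steady state, F × (Dose/τ) = Css × CL.
Dose = Css × CL × τ / F = 4.74 × 0.1610 × 10.5 / 0.78 = 10.27 mg

10.27 mg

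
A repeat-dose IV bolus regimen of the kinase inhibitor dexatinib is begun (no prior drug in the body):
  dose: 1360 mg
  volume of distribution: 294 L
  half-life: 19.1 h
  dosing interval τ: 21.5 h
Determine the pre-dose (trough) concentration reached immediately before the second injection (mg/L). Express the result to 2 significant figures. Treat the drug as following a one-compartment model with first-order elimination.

2.1 mg/L

C₀ per dose = Dose / Vd = 1360 / 294 = 4.626 mg/L
k = ln2 / t½ = 0.693147 / 19.1 = 0.03629 h⁻¹
Fraction remaining after one interval: r = e^(−kτ) = e^(−0.03629 × 21.5) = 0.4583
Before dose 2, 1 dose has been given (aged 1τ).
C_trough = C₀ × r = 4.626 × 0.4583 = 2.120 mg/L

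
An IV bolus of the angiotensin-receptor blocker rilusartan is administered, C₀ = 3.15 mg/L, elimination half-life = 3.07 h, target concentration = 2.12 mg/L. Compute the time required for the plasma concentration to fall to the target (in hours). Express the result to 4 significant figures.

1.754 h

k = ln2 / t½ = 0.693147 / 3.07 = 0.2258 h⁻¹
t = ln(C₀ / C) / k = ln(3.150 / 2.12) / 0.2258
  = ln(1.486) / 0.2258 = 0.3961 / 0.2258 = 1.754 h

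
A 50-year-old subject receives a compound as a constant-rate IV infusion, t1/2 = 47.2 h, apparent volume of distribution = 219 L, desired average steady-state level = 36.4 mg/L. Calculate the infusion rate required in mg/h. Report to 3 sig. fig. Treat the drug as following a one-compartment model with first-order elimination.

117 mg/h

k = ln2 / t½ = 0.693147 / 47.2 = 0.01469 h⁻¹
CL = k × Vd = 0.01469 × 219 = 3.217 L/h
At steady state, infusion rate R₀ = Css × CL = 36.4 × 3.217 = 117.1 mg/h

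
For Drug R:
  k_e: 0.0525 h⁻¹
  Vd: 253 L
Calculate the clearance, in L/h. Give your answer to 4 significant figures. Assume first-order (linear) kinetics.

CL = k × Vd = 0.0525 × 253 = 13.28 L/h

13.28 L/h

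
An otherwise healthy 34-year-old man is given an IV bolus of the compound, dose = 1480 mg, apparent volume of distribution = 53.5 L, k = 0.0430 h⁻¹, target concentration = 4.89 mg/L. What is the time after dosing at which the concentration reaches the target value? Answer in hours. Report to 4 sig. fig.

40.30 h

C₀ = Dose / Vd = 1480 / 53.5 = 27.66 mg/L
t = ln(C₀ / C) / k = ln(27.66 / 4.89) / 0.04300
  = ln(5.656) / 0.04300 = 1.733 / 0.04300 = 40.30 h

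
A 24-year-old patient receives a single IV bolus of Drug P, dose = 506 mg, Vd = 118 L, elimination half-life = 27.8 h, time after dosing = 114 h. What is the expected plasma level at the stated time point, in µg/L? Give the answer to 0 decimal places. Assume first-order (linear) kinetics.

250 µg/L

C₀ = Dose / Vd = 506.0 / 118 = 4.288 mg/L
k = ln2 / t½ = 0.693147 / 27.8 = 0.02493 h⁻¹
C = C₀ · e^(−k·t) = 4.288 × e^(−0.02493 × 114)
  = 4.288 × 0.05831 = 0.2500 mg/L
Convert: 0.2500 mg/L × 1000 = 250.0 µg/L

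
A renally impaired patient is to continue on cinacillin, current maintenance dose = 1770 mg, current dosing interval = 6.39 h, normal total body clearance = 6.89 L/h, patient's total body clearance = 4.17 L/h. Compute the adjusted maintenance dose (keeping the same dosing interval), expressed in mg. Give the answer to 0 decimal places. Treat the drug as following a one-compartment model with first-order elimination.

1071 mg

To keep the same average steady-state level, dosing rate must scale with clearance.
CL ratio = 4.17 / 6.89 = 0.6052
New dose (same interval) = 1770 × 0.6052 = 1071 mg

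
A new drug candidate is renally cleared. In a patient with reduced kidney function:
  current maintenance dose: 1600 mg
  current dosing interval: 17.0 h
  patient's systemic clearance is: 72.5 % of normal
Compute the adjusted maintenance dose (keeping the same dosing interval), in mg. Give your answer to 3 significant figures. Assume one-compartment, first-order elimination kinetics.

1160 mg

To keep the same average steady-state level, dosing rate must scale with clearance.
CL ratio = 72.5 / 100 = 0.7250
New dose (same interval) = 1600 × 0.7250 = 1160 mg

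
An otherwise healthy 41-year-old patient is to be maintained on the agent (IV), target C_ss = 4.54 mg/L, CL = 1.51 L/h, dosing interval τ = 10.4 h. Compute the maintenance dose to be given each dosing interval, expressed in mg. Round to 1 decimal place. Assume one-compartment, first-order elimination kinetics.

At steady state, Dose/τ = Css × CL.
Dose = Css × CL × τ = 4.54 × 1.510 × 10.4 = 71.30 mg

71.3 mg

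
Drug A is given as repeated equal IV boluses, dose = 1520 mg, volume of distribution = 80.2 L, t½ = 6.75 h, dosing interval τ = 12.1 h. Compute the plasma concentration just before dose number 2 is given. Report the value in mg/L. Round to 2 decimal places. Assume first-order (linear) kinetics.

5.47 mg/L

C₀ per dose = Dose / Vd = 1520 / 80.2 = 18.95 mg/L
k = ln2 / t½ = 0.693147 / 6.75 = 0.1027 h⁻¹
Fraction remaining after one interval: r = e^(−kτ) = e^(−0.1027 × 12.1) = 0.2886
Before dose 2, 1 dose has been given (aged 1τ).
C_trough = C₀ × r = 18.95 × 0.2886 = 5.469 mg/L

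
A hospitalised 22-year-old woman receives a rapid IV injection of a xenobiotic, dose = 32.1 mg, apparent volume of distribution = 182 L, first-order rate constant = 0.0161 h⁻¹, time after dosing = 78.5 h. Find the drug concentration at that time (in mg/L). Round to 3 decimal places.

0.050 mg/L

C₀ = Dose / Vd = 32.10 / 182 = 0.1764 mg/L
C = C₀ · e^(−k·t) = 0.1764 × e^(−0.01610 × 78.5)
  = 0.1764 × 0.2826 = 0.04985 mg/L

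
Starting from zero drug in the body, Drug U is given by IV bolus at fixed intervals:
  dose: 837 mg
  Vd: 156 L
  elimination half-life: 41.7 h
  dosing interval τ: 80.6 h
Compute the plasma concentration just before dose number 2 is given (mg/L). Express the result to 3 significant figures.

1.41 mg/L

C₀ per dose = Dose / Vd = 837 / 156 = 5.365 mg/L
k = ln2 / t½ = 0.693147 / 41.7 = 0.01662 h⁻¹
Fraction remaining after one interval: r = e^(−kτ) = e^(−0.01662 × 80.6) = 0.2620
Before dose 2, 1 dose has been given (aged 1τ).
C_trough = C₀ × r = 5.365 × 0.2620 = 1.406 mg/L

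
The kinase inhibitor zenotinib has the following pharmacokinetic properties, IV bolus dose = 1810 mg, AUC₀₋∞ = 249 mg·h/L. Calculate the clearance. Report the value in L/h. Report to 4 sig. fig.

7.269 L/h

CL = Dose / AUC = 1810 / 249 = 7.269 L/h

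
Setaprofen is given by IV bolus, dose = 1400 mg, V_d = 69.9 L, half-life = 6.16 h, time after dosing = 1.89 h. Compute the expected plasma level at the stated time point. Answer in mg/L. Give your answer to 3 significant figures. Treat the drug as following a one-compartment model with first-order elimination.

C₀ = Dose / Vd = 1400 / 69.9 = 20.03 mg/L
k = ln2 / t½ = 0.693147 / 6.16 = 0.1125 h⁻¹
C = C₀ · e^(−k·t) = 20.03 × e^(−0.1125 × 1.89)
  = 20.03 × 0.8085 = 16.19 mg/L

16.2 mg/L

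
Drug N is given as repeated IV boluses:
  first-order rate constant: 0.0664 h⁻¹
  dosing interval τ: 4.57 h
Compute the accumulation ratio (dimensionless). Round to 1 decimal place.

e^(−kτ) = e^(−0.06640 × 4.57) = 0.7383
Accumulation ratio R = 1 / (1 − e^(−kτ)) = 1 / (1 − 0.7383) = 3.821

3.8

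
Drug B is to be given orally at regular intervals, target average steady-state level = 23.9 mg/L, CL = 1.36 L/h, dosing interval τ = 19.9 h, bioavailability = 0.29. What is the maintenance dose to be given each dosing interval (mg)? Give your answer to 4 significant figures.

2230 mg

At steady state, F × (Dose/τ) = Css × CL.
Dose = Css × CL × τ / F = 23.9 × 1.360 × 19.9 / 0.29 = 2230 mg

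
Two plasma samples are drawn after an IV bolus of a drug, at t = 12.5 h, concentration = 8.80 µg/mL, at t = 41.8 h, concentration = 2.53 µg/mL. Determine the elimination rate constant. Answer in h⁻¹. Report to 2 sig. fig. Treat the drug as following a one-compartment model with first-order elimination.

0.043 h⁻¹

k = ln(C₁/C₂) / (t₂ − t₁) = ln(8.80/2.53) / (41.8 − 12.5)
  = 1.247 / 29.30 = 0.04256 h⁻¹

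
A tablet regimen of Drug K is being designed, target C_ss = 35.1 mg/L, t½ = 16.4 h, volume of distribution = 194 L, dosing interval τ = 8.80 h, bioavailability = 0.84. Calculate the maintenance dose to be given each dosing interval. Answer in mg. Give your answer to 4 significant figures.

k = ln2 / t½ = 0.693147 / 16.4 = 0.04227 h⁻¹
CL = k × Vd = 0.04227 × 194 = 8.200 L/h
At steady state, F × (Dose/τ) = Css × CL.
Dose = Css × CL × τ / F = 35.1 × 8.200 × 8.80 / 0.84 = 3015 mg

3015 mg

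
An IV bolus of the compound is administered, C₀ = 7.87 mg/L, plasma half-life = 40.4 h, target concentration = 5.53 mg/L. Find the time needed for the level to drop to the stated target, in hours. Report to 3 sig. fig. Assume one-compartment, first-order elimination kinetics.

k = ln2 / t½ = 0.693147 / 40.4 = 0.01716 h⁻¹
t = ln(C₀ / C) / k = ln(7.870 / 5.53) / 0.01716
  = ln(1.423) / 0.01716 = 0.3528 / 0.01716 = 20.56 h

20.6 h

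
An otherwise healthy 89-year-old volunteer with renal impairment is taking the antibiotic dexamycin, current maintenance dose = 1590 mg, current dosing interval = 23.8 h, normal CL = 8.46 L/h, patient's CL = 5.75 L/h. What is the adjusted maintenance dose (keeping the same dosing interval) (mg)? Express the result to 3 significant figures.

To keep the same average steady-state level, dosing rate must scale with clearance.
CL ratio = 5.75 / 8.46 = 0.6797
New dose (same interval) = 1590 × 0.6797 = 1081 mg

1080 mg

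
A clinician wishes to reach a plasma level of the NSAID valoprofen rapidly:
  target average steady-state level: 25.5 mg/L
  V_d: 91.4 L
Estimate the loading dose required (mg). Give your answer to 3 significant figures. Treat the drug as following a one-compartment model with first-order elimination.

LD = Css × Vd = 25.5 × 91.4 = 2331 mg

2330 mg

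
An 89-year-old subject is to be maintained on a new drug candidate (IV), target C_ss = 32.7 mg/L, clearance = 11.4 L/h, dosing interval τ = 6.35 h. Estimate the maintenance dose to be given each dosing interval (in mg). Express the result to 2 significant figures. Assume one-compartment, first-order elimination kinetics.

At steady state, Dose/τ = Css × CL.
Dose = Css × CL × τ = 32.7 × 11.40 × 6.35 = 2367 mg

2400 mg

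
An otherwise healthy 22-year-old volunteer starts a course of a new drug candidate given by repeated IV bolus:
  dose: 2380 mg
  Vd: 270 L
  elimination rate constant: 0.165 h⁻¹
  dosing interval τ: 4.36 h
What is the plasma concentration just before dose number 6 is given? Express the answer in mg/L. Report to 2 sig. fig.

8.1 mg/L

C₀ per dose = Dose / Vd = 2380 / 270 = 8.815 mg/L
Fraction remaining after one interval: r = e^(−kτ) = e^(−0.1650 × 4.36) = 0.4870
Before dose 6, 5 doses have been given (aged 1τ, 2τ, 3τ, 4τ, 5τ).
C_trough = C₀ × (r + r² + … + r^5) = C₀ × r(1−r^5)/(1−r)
        = 8.815 × 0.4870 × (1 − 0.02739) / (1 − 0.4870) = 8.139 mg/L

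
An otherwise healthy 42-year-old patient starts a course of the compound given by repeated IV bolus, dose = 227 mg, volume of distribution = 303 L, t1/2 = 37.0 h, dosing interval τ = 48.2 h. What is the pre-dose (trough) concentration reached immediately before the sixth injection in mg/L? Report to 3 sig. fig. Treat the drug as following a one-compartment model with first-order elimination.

C₀ per dose = Dose / Vd = 227 / 303 = 0.7492 mg/L
k = ln2 / t½ = 0.693147 / 37.0 = 0.01873 h⁻¹
Fraction remaining after one interval: r = e^(−kτ) = e^(−0.01873 × 48.2) = 0.4054
Before dose 6, 5 doses have been given (aged 1τ, 2τ, 3τ, 4τ, 5τ).
C_trough = C₀ × (r + r² + … + r^5) = C₀ × r(1−r^5)/(1−r)
        = 0.7492 × 0.4054 × (1 − 0.01095) / (1 − 0.4054) = 0.5052 mg/L

0.505 mg/L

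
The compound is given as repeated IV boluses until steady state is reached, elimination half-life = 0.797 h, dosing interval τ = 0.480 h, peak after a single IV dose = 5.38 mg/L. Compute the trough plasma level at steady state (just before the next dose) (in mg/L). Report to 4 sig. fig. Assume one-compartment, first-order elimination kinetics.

10.38 mg/L

k = ln2 / t½ = 0.693147 / 0.797 = 0.8697 h⁻¹
e^(−kτ) = e^(−0.8697 × 0.480) = 0.6587
Accumulation ratio R = 1 / (1 − e^(−kτ)) = 1 / (1 − 0.6587) = 2.930
Steady-state trough = C₀ × R × e^(−kτ) = 5.38 × 2.930 × 0.6587 = 10.38 mg/L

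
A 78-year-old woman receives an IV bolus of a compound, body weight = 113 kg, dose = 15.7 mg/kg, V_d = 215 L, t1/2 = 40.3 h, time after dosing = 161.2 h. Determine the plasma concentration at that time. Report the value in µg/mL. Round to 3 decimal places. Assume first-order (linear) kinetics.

0.516 µg/mL

Total dose = 15.7 × 113 = 1774 mg
C₀ = Dose / Vd = 1774 / 215 = 8.251 mg/L
k = ln2 / t½ = 0.693147 / 40.3 = 0.01720 h⁻¹
t / t½ = 161.2 / 40.3 = 4 half-lives
C = C₀ × (1/2)^4 = 8.251 × 0.06250 = 0.5157 mg/L
(0.5157 mg/L = 0.5157 µg/mL)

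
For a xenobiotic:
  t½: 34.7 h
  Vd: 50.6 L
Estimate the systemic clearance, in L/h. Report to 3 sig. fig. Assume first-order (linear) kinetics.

1.01 L/h

k = ln2 / t½ = 0.693147 / 34.7 = 0.01998 h⁻¹
CL = k × Vd = 0.01998 × 50.6 = 1.011 L/h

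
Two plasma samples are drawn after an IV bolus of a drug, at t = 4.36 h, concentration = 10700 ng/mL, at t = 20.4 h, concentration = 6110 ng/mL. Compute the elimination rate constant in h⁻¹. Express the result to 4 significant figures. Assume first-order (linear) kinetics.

k = ln(C₁/C₂) / (t₂ − t₁) = ln(10700/6110) / (20.4 − 4.36)
  = 0.5603 / 16.04 = 0.03493 h⁻¹

0.03493 h⁻¹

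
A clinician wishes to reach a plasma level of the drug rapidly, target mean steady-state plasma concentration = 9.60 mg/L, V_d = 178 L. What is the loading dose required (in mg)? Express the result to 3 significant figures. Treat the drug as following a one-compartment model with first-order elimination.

LD = Css × Vd = 9.60 × 178 = 1709 mg

1710 mg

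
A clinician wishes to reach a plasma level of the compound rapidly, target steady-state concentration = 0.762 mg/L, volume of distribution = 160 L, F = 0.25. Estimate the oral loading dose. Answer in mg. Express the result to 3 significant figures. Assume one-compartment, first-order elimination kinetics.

488 mg

LD = Css × Vd / F = 0.762 × 160 / 0.25 = 487.7 mg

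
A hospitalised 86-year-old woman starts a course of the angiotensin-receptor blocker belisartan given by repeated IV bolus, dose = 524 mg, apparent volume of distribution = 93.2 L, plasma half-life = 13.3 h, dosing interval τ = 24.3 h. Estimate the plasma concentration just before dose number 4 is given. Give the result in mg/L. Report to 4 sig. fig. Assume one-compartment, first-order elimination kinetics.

2.157 mg/L

C₀ per dose = Dose / Vd = 524 / 93.2 = 5.622 mg/L
k = ln2 / t½ = 0.693147 / 13.3 = 0.05212 h⁻¹
Fraction remaining after one interval: r = e^(−kτ) = e^(−0.05212 × 24.3) = 0.2818
Before dose 4, 3 doses have been given (aged 1τ, 2τ, 3τ).
C_trough = C₀ × (r + r² + … + r^3) = C₀ × r(1−r^3)/(1−r)
        = 5.622 × 0.2818 × (1 − 0.02238) / (1 − 0.2818) = 2.157 mg/L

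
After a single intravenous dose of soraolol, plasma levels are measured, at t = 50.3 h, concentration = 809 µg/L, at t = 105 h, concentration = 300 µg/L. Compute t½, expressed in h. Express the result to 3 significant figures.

38.2 h

k = ln(C₁/C₂) / (t₂ − t₁) = ln(809/300) / (105 − 50.3)
  = 0.9920 / 54.70 = 0.01814 h⁻¹
t½ = ln2 / k = 0.693147 / 0.01814 = 38.21 h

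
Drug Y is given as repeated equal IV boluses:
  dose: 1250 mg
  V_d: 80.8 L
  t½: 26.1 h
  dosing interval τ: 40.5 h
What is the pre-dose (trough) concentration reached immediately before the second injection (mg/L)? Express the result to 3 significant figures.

C₀ per dose = Dose / Vd = 1250 / 80.8 = 15.47 mg/L
k = ln2 / t½ = 0.693147 / 26.1 = 0.02656 h⁻¹
Fraction remaining after one interval: r = e^(−kτ) = e^(−0.02656 × 40.5) = 0.3411
Before dose 2, 1 dose has been given (aged 1τ).
C_trough = C₀ × r = 15.47 × 0.3411 = 5.277 mg/L

5.28 mg/L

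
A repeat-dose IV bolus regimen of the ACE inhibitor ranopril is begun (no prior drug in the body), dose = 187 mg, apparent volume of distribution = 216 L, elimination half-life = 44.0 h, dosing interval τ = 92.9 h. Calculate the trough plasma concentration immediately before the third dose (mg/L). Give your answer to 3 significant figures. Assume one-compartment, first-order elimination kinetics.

0.247 mg/L

C₀ per dose = Dose / Vd = 187 / 216 = 0.8657 mg/L
k = ln2 / t½ = 0.693147 / 44.0 = 0.01575 h⁻¹
Fraction remaining after one interval: r = e^(−kτ) = e^(−0.01575 × 92.9) = 0.2315
Before dose 3, 2 doses have been given (aged 1τ, 2τ).
C_trough = C₀ × (r + r²) = 0.8657 × (0.2315 + 0.05359) = 0.2468 mg/L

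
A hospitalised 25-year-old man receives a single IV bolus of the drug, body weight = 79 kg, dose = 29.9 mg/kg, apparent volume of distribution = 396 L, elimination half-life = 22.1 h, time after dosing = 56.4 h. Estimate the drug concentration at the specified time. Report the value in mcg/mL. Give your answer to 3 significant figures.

Total dose = 29.9 × 79 = 2362 mg
C₀ = Dose / Vd = 2362 / 396 = 5.965 mg/L
k = ln2 / t½ = 0.693147 / 22.1 = 0.03136 h⁻¹
C = C₀ · e^(−k·t) = 5.965 × e^(−0.03136 × 56.4)
  = 5.965 × 0.1706 = 1.018 mg/L
(1.018 mg/L = 1.018 mcg/mL)

1.02 mcg/mL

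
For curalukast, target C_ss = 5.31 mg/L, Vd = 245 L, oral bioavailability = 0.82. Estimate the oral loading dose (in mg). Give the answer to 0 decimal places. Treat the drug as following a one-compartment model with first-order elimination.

LD = Css × Vd / F = 5.31 × 245 / 0.82 = 1587 mg

1587 mg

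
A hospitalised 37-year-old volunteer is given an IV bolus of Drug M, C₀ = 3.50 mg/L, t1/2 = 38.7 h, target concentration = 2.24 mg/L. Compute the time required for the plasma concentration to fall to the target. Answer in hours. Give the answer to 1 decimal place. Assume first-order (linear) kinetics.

24.9 h

k = ln2 / t½ = 0.693147 / 38.7 = 0.01791 h⁻¹
t = ln(C₀ / C) / k = ln(3.500 / 2.24) / 0.01791
  = ln(1.563) / 0.01791 = 0.4466 / 0.01791 = 24.94 h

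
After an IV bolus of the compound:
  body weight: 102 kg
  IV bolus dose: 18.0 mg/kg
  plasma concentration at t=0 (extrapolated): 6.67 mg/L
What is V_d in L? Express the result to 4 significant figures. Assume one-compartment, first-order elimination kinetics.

275.3 L

Dose = 18.0 × 102 = 1836 mg
Vd = Dose / C₀ = 1836 / 6.67 = 275.3 L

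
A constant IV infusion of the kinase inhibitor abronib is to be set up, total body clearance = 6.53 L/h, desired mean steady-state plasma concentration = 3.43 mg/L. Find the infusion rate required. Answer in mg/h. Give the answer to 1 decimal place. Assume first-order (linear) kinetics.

At steady state, infusion rate R₀ = Css × CL = 3.43 × 6.530 = 22.40 mg/h

22.4 mg/h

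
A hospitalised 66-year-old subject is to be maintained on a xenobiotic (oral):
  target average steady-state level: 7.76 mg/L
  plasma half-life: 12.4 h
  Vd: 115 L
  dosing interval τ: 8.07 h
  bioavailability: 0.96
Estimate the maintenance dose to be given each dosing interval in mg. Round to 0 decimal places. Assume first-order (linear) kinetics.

419 mg

k = ln2 / t½ = 0.693147 / 12.4 = 0.05590 h⁻¹
CL = k × Vd = 0.05590 × 115 = 6.429 L/h
At steady state, F × (Dose/τ) = Css × CL.
Dose = Css × CL × τ / F = 7.76 × 6.429 × 8.07 / 0.96 = 419.4 mg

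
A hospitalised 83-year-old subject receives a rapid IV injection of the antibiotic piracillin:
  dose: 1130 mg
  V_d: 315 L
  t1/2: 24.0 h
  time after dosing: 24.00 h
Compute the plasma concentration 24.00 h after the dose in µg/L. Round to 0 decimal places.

1794 µg/L

C₀ = Dose / Vd = 1130 / 315 = 3.587 mg/L
k = ln2 / t½ = 0.693147 / 24.0 = 0.02888 h⁻¹
t / t½ = 24.00 / 24.0 = 1 half-lives
C = C₀ × (1/2)^1 = 3.587 × 0.5000 = 1.794 mg/L
Convert: 1.794 mg/L × 1000 = 1794 µg/L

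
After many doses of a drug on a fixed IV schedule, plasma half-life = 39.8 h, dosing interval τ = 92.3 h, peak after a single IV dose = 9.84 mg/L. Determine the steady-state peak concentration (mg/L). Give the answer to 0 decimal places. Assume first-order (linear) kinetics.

k = ln2 / t½ = 0.693147 / 39.8 = 0.01742 h⁻¹
e^(−kτ) = e^(−0.01742 × 92.3) = 0.2003
Accumulation ratio R = 1 / (1 − e^(−kτ)) = 1 / (1 − 0.2003) = 1.250
Steady-state peak = C₀ × R = 9.84 × 1.250 = 12.30 mg/L

12 mg/L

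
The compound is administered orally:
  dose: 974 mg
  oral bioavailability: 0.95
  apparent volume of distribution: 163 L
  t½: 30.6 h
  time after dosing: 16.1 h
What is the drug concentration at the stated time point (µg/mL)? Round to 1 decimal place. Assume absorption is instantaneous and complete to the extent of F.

3.9 µg/mL

Amount reaching circulation = F × Dose = 0.95 × 974.0 = 925.3 mg
C₀ = F·Dose / Vd = 925.3 / 163 = 5.677 mg/L
k = ln2 / t½ = 0.693147 / 30.6 = 0.02265 h⁻¹
C = C₀ · e^(−k·t) = 5.677 × e^(−0.02265 × 16.1)
  = 5.677 × 0.6944 = 3.942 mg/L
(3.942 mg/L = 3.942 µg/mL)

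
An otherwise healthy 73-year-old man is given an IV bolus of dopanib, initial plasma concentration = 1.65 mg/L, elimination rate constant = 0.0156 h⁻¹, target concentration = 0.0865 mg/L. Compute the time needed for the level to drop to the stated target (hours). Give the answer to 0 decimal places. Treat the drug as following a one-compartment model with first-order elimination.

t = ln(C₀ / C) / k = ln(1.650 / 0.0865) / 0.01560
  = ln(19.08) / 0.01560 = 2.949 / 0.01560 = 189.0 h

189 h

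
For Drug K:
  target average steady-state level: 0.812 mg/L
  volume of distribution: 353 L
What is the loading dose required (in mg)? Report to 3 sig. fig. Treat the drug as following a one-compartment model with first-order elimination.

LD = Css × Vd = 0.812 × 353 = 286.6 mg

287 mg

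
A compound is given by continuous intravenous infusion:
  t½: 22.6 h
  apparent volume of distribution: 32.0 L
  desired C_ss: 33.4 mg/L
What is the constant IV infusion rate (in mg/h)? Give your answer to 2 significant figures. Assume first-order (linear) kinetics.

33 mg/h

k = ln2 / t½ = 0.693147 / 22.6 = 0.03067 h⁻¹
CL = k × Vd = 0.03067 × 32.0 = 0.9814 L/h
At steady state, infusion rate R₀ = Css × CL = 33.4 × 0.9814 = 32.78 mg/h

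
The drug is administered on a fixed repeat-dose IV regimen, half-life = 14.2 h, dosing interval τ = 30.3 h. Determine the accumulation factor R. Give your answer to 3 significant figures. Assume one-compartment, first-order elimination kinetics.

k = ln2 / t½ = 0.693147 / 14.2 = 0.04881 h⁻¹
e^(−kτ) = e^(−0.04881 × 30.3) = 0.2279
Accumulation ratio R = 1 / (1 − e^(−kτ)) = 1 / (1 − 0.2279) = 1.295

1.30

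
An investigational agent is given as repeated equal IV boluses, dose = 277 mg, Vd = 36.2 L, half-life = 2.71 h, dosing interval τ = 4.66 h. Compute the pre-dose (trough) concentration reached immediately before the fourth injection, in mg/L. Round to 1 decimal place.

C₀ per dose = Dose / Vd = 277 / 36.2 = 7.652 mg/L
k = ln2 / t½ = 0.693147 / 2.71 = 0.2558 h⁻¹
Fraction remaining after one interval: r = e^(−kτ) = e^(−0.2558 × 4.66) = 0.3036
Before dose 4, 3 doses have been given (aged 1τ, 2τ, 3τ).
C_trough = C₀ × (r + r² + … + r^3) = C₀ × r(1−r^3)/(1−r)
        = 7.652 × 0.3036 × (1 − 0.02798) / (1 − 0.3036) = 3.243 mg/L

3.2 mg/L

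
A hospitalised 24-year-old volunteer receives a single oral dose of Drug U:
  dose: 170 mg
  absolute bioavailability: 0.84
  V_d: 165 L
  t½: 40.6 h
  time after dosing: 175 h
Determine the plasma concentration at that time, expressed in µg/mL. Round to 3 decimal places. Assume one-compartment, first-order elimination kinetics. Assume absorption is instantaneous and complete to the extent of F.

Amount reaching circulation = F × Dose = 0.84 × 170.0 = 142.8 mg
C₀ = F·Dose / Vd = 142.8 / 165 = 0.8655 mg/L
k = ln2 / t½ = 0.693147 / 40.6 = 0.01707 h⁻¹
C = C₀ · e^(−k·t) = 0.8655 × e^(−0.01707 × 175)
  = 0.8655 × 0.05043 = 0.04365 mg/L
(0.04365 mg/L = 0.04365 µg/mL)

0.044 µg/mL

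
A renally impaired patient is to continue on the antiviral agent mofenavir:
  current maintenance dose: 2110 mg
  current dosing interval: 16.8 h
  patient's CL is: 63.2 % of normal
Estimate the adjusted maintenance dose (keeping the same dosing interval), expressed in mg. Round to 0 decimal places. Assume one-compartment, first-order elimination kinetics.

1334 mg

To keep the same average steady-state level, dosing rate must scale with clearance.
CL ratio = 63.2 / 100 = 0.6320
New dose (same interval) = 2110 × 0.6320 = 1334 mg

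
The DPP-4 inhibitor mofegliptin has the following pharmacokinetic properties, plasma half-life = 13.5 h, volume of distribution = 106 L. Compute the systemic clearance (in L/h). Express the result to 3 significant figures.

5.44 L/h

k = ln2 / t½ = 0.693147 / 13.5 = 0.05134 h⁻¹
CL = k × Vd = 0.05134 × 106 = 5.442 L/h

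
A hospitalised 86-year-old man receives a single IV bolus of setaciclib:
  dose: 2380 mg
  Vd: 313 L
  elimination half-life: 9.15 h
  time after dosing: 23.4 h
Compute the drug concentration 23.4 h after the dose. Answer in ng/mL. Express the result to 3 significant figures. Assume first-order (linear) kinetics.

1290 ng/mL

C₀ = Dose / Vd = 2380 / 313 = 7.604 mg/L
k = ln2 / t½ = 0.693147 / 9.15 = 0.07575 h⁻¹
C = C₀ · e^(−k·t) = 7.604 × e^(−0.07575 × 23.4)
  = 7.604 × 0.1699 = 1.292 mg/L
Convert: 1.292 mg/L × 1000 = 1292 ng/mL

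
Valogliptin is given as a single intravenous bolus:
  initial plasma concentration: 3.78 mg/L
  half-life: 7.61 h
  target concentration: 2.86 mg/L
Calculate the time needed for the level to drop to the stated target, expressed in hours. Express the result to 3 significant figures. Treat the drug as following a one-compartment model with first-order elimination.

3.06 h

k = ln2 / t½ = 0.693147 / 7.61 = 0.09108 h⁻¹
t = ln(C₀ / C) / k = ln(3.780 / 2.86) / 0.09108
  = ln(1.322) / 0.09108 = 0.2791 / 0.09108 = 3.064 h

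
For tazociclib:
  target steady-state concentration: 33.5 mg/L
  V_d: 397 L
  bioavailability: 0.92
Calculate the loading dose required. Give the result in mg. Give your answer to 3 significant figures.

14500 mg

LD = Css × Vd / F = 33.5 × 397 / 0.92 = 14460 mg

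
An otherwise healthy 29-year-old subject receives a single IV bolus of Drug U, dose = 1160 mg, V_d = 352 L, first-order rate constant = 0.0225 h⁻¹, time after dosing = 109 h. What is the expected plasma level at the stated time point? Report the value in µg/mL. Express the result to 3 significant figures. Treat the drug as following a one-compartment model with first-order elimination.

0.284 µg/mL

C₀ = Dose / Vd = 1160 / 352 = 3.295 mg/L
C = C₀ · e^(−k·t) = 3.295 × e^(−0.02250 × 109)
  = 3.295 × 0.08608 = 0.2836 mg/L
(0.2836 mg/L = 0.2836 µg/mL)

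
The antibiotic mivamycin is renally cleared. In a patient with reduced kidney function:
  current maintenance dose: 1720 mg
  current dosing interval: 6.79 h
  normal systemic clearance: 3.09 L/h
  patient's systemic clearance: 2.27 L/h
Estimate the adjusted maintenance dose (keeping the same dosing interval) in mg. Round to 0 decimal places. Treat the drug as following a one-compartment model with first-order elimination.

To keep the same average steady-state level, dosing rate must scale with clearance.
CL ratio = 2.27 / 3.09 = 0.7346
New dose (same interval) = 1720 × 0.7346 = 1264 mg

1264 mg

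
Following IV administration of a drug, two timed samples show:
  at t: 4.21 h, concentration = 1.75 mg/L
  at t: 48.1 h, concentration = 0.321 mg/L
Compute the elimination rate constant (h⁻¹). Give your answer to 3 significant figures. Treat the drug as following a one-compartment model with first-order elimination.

k = ln(C₁/C₂) / (t₂ − t₁) = ln(1.75/0.321) / (48.1 − 4.21)
  = 1.696 / 43.89 = 0.03864 h⁻¹

0.0386 h⁻¹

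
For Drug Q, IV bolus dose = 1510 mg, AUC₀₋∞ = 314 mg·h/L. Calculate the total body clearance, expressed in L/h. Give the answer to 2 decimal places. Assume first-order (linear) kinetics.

4.81 L/h

CL = Dose / AUC = 1510 / 314 = 4.809 L/h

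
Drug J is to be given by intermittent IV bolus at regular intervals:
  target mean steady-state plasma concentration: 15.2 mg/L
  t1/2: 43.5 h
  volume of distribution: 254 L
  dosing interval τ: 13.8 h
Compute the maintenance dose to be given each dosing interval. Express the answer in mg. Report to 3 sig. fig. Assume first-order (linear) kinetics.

849 mg

k = ln2 / t½ = 0.693147 / 43.5 = 0.01593 h⁻¹
CL = k × Vd = 0.01593 × 254 = 4.046 L/h
At steady state, Dose/τ = Css × CL.
Dose = Css × CL × τ = 15.2 × 4.046 × 13.8 = 848.7 mg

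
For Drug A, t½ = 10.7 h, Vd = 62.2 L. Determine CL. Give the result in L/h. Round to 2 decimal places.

4.03 L/h

k = ln2 / t½ = 0.693147 / 10.7 = 0.06478 h⁻¹
CL = k × Vd = 0.06478 × 62.2 = 4.029 L/h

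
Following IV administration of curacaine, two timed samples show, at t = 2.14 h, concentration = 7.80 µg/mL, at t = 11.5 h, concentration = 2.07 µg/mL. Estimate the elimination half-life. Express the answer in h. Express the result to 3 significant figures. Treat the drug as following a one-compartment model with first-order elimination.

k = ln(C₁/C₂) / (t₂ − t₁) = ln(7.80/2.07) / (11.5 − 2.14)
  = 1.327 / 9.360 = 0.1418 h⁻¹
t½ = ln2 / k = 0.693147 / 0.1418 = 4.888 h

4.89 h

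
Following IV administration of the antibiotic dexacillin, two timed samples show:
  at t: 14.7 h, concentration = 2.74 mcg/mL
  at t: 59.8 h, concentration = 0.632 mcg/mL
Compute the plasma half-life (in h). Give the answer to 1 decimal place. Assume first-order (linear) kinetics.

k = ln(C₁/C₂) / (t₂ − t₁) = ln(2.74/0.632) / (59.8 − 14.7)
  = 1.467 / 45.10 = 0.03253 h⁻¹
t½ = ln2 / k = 0.693147 / 0.03253 = 21.31 h

21.3 h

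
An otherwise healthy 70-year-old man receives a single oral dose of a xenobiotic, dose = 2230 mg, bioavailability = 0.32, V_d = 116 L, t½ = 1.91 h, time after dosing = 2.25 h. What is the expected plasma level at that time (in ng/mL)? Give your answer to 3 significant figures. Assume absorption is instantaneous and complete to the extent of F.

Amount reaching circulation = F × Dose = 0.32 × 2230 = 713.6 mg
C₀ = F·Dose / Vd = 713.6 / 116 = 6.152 mg/L
k = ln2 / t½ = 0.693147 / 1.91 = 0.3629 h⁻¹
C = C₀ · e^(−k·t) = 6.152 × e^(−0.3629 × 2.25)
  = 6.152 × 0.4420 = 2.719 mg/L
Convert: 2.719 mg/L × 1000 = 2719 ng/mL

2720 ng/mL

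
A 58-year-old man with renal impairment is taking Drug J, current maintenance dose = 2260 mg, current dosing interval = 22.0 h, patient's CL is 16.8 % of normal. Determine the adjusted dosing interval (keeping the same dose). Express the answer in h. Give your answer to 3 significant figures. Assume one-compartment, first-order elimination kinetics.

131 h

To keep the same average steady-state level, dosing rate must scale with clearance.
CL ratio = 16.8 / 100 = 0.1680
New interval (same dose) = 22.0 / 0.1680 = 131.0 h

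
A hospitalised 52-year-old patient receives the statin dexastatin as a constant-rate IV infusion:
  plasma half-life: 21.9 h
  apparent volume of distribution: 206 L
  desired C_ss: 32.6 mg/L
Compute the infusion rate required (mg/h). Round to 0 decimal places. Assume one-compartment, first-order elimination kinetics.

k = ln2 / t½ = 0.693147 / 21.9 = 0.03165 h⁻¹
CL = k × Vd = 0.03165 × 206 = 6.520 L/h
At steady state, infusion rate R₀ = Css × CL = 32.6 × 6.520 = 212.6 mg/h

213 mg/h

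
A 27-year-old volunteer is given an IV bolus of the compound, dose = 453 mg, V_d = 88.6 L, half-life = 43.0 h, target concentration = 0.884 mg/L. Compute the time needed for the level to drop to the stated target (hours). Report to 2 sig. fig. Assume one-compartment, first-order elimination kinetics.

C₀ = Dose / Vd = 453.0 / 88.6 = 5.113 mg/L
k = ln2 / t½ = 0.693147 / 43.0 = 0.01612 h⁻¹
t = ln(C₀ / C) / k = ln(5.113 / 0.884) / 0.01612
  = ln(5.784) / 0.01612 = 1.755 / 0.01612 = 108.9 h

110 h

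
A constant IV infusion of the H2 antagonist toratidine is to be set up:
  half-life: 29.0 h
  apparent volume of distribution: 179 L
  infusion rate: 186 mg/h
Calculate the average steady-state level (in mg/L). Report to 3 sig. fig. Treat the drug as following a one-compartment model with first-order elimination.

43.5 mg/L

k = ln2 / t½ = 0.693147 / 29.0 = 0.02390 h⁻¹
CL = k × Vd = 0.02390 × 179 = 4.278 L/h
At steady state Css = R₀ / CL = 186 / 4.278 = 43.48 mg/L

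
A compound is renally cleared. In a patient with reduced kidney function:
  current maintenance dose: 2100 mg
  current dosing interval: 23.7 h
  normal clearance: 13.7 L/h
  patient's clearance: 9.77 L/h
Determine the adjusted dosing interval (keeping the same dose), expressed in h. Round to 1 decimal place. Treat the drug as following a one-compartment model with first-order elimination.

To keep the same average steady-state level, dosing rate must scale with clearance.
CL ratio = 9.77 / 13.7 = 0.7131
New interval (same dose) = 23.7 / 0.7131 = 33.24 h

33.2 h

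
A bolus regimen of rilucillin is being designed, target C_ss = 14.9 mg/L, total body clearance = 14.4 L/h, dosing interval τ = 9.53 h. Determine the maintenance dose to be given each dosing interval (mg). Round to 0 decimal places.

2045 mg

At steady state, Dose/τ = Css × CL.
Dose = Css × CL × τ = 14.9 × 14.40 × 9.53 = 2045 mg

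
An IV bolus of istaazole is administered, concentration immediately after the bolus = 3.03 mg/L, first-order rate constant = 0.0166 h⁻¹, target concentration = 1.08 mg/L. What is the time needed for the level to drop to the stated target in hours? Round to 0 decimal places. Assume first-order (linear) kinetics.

t = ln(C₀ / C) / k = ln(3.030 / 1.08) / 0.01660
  = ln(2.806) / 0.01660 = 1.032 / 0.01660 = 62.17 h

62 h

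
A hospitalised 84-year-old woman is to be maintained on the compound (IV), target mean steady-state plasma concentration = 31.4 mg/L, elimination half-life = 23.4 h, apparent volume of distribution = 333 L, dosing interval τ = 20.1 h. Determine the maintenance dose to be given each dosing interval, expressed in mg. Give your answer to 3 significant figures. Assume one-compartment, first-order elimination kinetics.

k = ln2 / t½ = 0.693147 / 23.4 = 0.02962 h⁻¹
CL = k × Vd = 0.02962 × 333 = 9.863 L/h
At steady state, Dose/τ = Css × CL.
Dose = Css × CL × τ = 31.4 × 9.863 × 20.1 = 6225 mg

6230 mg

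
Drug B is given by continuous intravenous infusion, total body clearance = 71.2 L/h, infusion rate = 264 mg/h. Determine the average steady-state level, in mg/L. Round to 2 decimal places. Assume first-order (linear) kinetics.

At steady state Css = R₀ / CL = 264 / 71.20 = 3.708 mg/L

3.71 mg/L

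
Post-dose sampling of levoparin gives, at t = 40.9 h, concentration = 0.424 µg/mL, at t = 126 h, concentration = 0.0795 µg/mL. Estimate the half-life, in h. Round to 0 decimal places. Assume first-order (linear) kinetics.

k = ln(C₁/C₂) / (t₂ − t₁) = ln(0.424/0.0795) / (126 − 40.9)
  = 1.674 / 85.10 = 0.01967 h⁻¹
t½ = ln2 / k = 0.693147 / 0.01967 = 35.24 h

35 h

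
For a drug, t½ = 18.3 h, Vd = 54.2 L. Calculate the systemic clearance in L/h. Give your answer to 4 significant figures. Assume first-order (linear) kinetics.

2.053 L/h

k = ln2 / t½ = 0.693147 / 18.3 = 0.03788 h⁻¹
CL = k × Vd = 0.03788 × 54.2 = 2.053 L/h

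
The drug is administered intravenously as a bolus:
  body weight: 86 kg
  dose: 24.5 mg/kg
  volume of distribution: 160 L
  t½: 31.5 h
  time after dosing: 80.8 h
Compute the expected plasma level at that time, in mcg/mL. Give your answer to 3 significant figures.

2.23 mcg/mL

Total dose = 24.5 × 86 = 2107 mg
C₀ = Dose / Vd = 2107 / 160 = 13.17 mg/L
k = ln2 / t½ = 0.693147 / 31.5 = 0.02200 h⁻¹
C = C₀ · e^(−k·t) = 13.17 × e^(−0.02200 × 80.8)
  = 13.17 × 0.1690 = 2.226 mg/L
(2.226 mg/L = 2.226 mcg/mL)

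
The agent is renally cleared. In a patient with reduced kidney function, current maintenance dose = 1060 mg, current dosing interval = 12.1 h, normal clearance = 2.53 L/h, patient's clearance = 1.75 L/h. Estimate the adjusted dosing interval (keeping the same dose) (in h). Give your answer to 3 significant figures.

17.5 h

To keep the same average steady-state level, dosing rate must scale with clearance.
CL ratio = 1.75 / 2.53 = 0.6917
New interval (same dose) = 12.1 / 0.6917 = 17.49 h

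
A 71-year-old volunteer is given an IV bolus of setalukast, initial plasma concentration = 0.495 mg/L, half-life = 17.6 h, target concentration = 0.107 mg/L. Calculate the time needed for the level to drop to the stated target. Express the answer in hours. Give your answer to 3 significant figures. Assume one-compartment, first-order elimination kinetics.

k = ln2 / t½ = 0.693147 / 17.6 = 0.03938 h⁻¹
t = ln(C₀ / C) / k = ln(0.4950 / 0.107) / 0.03938
  = ln(4.626) / 0.03938 = 1.532 / 0.03938 = 38.90 h

38.9 h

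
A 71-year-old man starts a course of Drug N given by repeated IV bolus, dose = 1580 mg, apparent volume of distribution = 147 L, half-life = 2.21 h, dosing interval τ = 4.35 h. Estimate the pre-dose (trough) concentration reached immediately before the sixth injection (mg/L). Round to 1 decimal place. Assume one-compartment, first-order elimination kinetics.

3.7 mg/L

C₀ per dose = Dose / Vd = 1580 / 147 = 10.75 mg/L
k = ln2 / t½ = 0.693147 / 2.21 = 0.3136 h⁻¹
Fraction remaining after one interval: r = e^(−kτ) = e^(−0.3136 × 4.35) = 0.2556
Before dose 6, 5 doses have been given (aged 1τ, 2τ, 3τ, 4τ, 5τ).
C_trough = C₀ × (r + r² + … + r^5) = C₀ × r(1−r^5)/(1−r)
        = 10.75 × 0.2556 × (1 − 0.001091) / (1 − 0.2556) = 3.687 mg/L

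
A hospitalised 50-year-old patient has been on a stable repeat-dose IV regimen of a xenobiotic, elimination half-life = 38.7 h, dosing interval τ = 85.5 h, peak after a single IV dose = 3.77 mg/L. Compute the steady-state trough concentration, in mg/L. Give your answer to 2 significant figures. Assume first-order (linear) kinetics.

k = ln2 / t½ = 0.693147 / 38.7 = 0.01791 h⁻¹
e^(−kτ) = e^(−0.01791 × 85.5) = 0.2163
Accumulation ratio R = 1 / (1 − e^(−kτ)) = 1 / (1 − 0.2163) = 1.276
Steady-state trough = C₀ × R × e^(−kτ) = 3.77 × 1.276 × 0.2163 = 1.041 mg/L

1.0 mg/L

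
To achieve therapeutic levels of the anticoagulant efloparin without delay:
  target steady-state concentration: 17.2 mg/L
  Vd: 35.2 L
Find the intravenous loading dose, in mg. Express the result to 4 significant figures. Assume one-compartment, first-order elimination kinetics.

605.4 mg

LD = Css × Vd = 17.2 × 35.2 = 605.4 mg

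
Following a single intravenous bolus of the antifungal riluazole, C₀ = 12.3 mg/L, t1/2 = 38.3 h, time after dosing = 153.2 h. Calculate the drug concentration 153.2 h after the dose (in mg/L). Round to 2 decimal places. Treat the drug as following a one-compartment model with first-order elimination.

0.77 mg/L

k = ln2 / t½ = 0.693147 / 38.3 = 0.01810 h⁻¹
t / t½ = 153.2 / 38.3 = 4 half-lives
C = C₀ × (1/2)^4 = 12.30 × 0.06250 = 0.7688 mg/L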